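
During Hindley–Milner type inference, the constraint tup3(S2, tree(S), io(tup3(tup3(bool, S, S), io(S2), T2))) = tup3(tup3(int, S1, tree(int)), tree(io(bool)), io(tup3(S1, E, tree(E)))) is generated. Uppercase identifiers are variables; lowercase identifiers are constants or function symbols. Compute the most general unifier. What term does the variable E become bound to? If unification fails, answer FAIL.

io(tup3(int, tup3(bool, io(bool), io(bool)), tree(int)))

Decompose tup3/3: S2 = tup3(int, S1, tree(int)),  tree(S) = tree(io(bool)),  io(tup3(tup3(bool, S, S), io(S2), T2)) = io(tup3(S1, E, tree(E))).
Bind S2 := tup3(int, S1, tree(int)); substituting into the one remaining equation that mentions S2 gives: io(tup3(tup3(bool, S, S), io(tup3(int, S1, tree(int))), T2)) = io(tup3(S1, E, tree(E))).
Decompose tree/1: S = io(bool).
Bind S := io(bool); substituting into the remaining equation gives: io(tup3(tup3(bool, io(bool), io(bool)), io(tup3(int, S1, tree(int))), T2)) = io(tup3(S1, E, tree(E))).
Decompose io/1: tup3(tup3(bool, io(bool), io(bool)), io(tup3(int, S1, tree(int))), T2) = tup3(S1, E, tree(E)).
Decompose tup3/3: tup3(bool, io(bool), io(bool)) = S1,  io(tup3(int, S1, tree(int))) = E,  T2 = tree(E).
Bind S1 := tup3(bool, io(bool), io(bool)); substituting into the one remaining equation that mentions S1 gives: io(tup3(int, tup3(bool, io(bool), io(bool)), tree(int))) = E. Substituting into the earlier binding gives S2 := tup3(int, tup3(bool, io(bool), io(bool)), tree(int)).
Bind E := io(tup3(int, tup3(bool, io(bool), io(bool)), tree(int))); substituting into the remaining equation gives: T2 = tree(io(tup3(int, tup3(bool, io(bool), io(bool)), tree(int)))).
Bind T2 := tree(io(tup3(int, tup3(bool, io(bool), io(bool)), tree(int)))).
MGU = { S2 := tup3(int, tup3(bool, io(bool), io(bool)), tree(int)), S := io(bool), S1 := tup3(bool, io(bool), io(bool)), E := io(tup3(int, tup3(bool, io(bool), io(bool)), tree(int))), T2 := tree(io(tup3(int, tup3(bool, io(bool), io(bool)), tree(int)))) }, so E := io(tup3(int, tup3(bool, io(bool), io(bool)), tree(int))).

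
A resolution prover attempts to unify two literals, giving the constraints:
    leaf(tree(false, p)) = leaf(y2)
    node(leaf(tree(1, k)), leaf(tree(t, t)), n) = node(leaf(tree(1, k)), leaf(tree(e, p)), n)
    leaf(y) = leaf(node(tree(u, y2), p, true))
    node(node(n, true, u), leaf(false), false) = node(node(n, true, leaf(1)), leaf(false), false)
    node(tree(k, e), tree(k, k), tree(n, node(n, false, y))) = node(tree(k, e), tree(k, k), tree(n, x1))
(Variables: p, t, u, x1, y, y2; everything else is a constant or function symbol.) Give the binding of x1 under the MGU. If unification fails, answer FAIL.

node(n, false, node(tree(leaf(1), tree(false, e)), e, true))

Decompose leaf/1: tree(false, p) = y2.
Bind y2 := tree(false, p); substituting into the one remaining equation that mentions y2 gives: leaf(y) = leaf(node(tree(u, tree(false, p)), p, true)).
Decompose node/3: leaf(tree(1, k)) = leaf(tree(1, k)),  leaf(tree(t, t)) = leaf(tree(e, p)),  n = n.
Delete trivial equation leaf(tree(1, k)) = leaf(tree(1, k)).
Decompose leaf/1: tree(t, t) = tree(e, p).
Decompose tree/2: t = e,  t = p.
Bind t := e; substituting into the one remaining equation that mentions t gives: e = p.
Bind p := e; substituting into the one remaining equation that mentions p gives: leaf(y) = leaf(node(tree(u, tree(false, e)), e, true)). Substituting into the earlier binding gives y2 := tree(false, e).
Delete trivial equation n = n.
Decompose leaf/1: y = node(tree(u, tree(false, e)), e, true).
Bind y := node(tree(u, tree(false, e)), e, true); substituting into the one remaining equation that mentions y gives: node(tree(k, e), tree(k, k), tree(n, node(n, false, node(tree(u, tree(false, e)), e, true)))) = node(tree(k, e), tree(k, k), tree(n, x1)).
Decompose node/3: node(n, true, u) = node(n, true, leaf(1)),  leaf(false) = leaf(false),  false = false.
Decompose node/3: n = n,  true = true,  u = leaf(1).
Delete trivial equation n = n.
Delete trivial equation true = true.
Bind u := leaf(1); substituting into the one remaining equation that mentions u gives: node(tree(k, e), tree(k, k), tree(n, node(n, false, node(tree(leaf(1), tree(false, e)), e, true)))) = node(tree(k, e), tree(k, k), tree(n, x1)). Substituting into the earlier binding gives y := node(tree(leaf(1), tree(false, e)), e, true).
Delete trivial equation leaf(false) = leaf(false).
Delete trivial equation false = false.
Decompose node/3: tree(k, e) = tree(k, e),  tree(k, k) = tree(k, k),  tree(n, node(n, false, node(tree(leaf(1), tree(false, e)), e, true))) = tree(n, x1).
Delete trivial equation tree(k, e) = tree(k, e).
Delete trivial equation tree(k, k) = tree(k, k).
Decompose tree/2: n = n,  node(n, false, node(tree(leaf(1), tree(false, e)), e, true)) = x1.
Delete trivial equation n = n.
Bind x1 := node(n, false, node(tree(leaf(1), tree(false, e)), e, true)).
MGU = { y2 ↦ tree(false, e), t ↦ e, p ↦ e, y ↦ node(tree(leaf(1), tree(false, e)), e, true), u ↦ leaf(1), x1 ↦ node(n, false, node(tree(leaf(1), tree(false, e)), e, true)) }, so x1 ↦ node(n, false, node(tree(leaf(1), tree(false, e)), e, true)).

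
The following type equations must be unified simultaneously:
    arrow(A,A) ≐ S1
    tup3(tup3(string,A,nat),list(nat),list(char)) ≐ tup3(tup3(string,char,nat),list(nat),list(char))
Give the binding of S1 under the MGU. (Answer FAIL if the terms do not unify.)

Bind S1 := arrow(A,A); no other remaining equation mentions S1.
Decompose tup3/3: tup3(string,A,nat) ≐ tup3(string,char,nat),  list(nat) ≐ list(nat),  list(char) ≐ list(char).
Decompose tup3/3: string ≐ string,  A ≐ char,  nat ≐ nat.
Delete trivial equation string ≐ string.
Bind A := char; no other remaining equation mentions A. Substituting into the earlier binding gives S1 := arrow(char,char).
Delete trivial equation nat ≐ nat.
Delete trivial equation list(nat) ≐ list(nat).
Delete trivial equation list(char) ≐ list(char).
MGU = { S1 ↦ arrow(char,char), A ↦ char }, so S1 ↦ arrow(char,char).

arrow(char,char)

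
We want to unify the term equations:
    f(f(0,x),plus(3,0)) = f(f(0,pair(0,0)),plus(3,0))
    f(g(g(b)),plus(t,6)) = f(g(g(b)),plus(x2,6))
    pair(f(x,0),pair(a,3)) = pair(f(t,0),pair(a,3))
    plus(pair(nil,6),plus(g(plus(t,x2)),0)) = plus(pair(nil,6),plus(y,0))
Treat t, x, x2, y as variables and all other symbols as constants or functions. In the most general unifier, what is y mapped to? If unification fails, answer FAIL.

g(plus(pair(0,0),pair(0,0)))

Decompose f/2: f(0,x) = f(0,pair(0,0)),  plus(3,0) = plus(3,0).
Decompose f/2: 0 = 0,  x = pair(0,0).
Delete trivial equation 0 = 0.
Bind x := pair(0,0); substituting into the one remaining equation that mentions x gives: pair(f(pair(0,0),0),pair(a,3)) = pair(f(t,0),pair(a,3)).
Delete trivial equation plus(3,0) = plus(3,0).
Decompose f/2: g(g(b)) = g(g(b)),  plus(t,6) = plus(x2,6).
Delete trivial equation g(g(b)) = g(g(b)).
Decompose plus/2: t = x2,  6 = 6.
Bind t := x2; substituting into the 2 remaining equations that mention t gives: pair(f(pair(0,0),0),pair(a,3)) = pair(f(x2,0),pair(a,3)),  plus(pair(nil,6),plus(g(plus(x2,x2)),0)) = plus(pair(nil,6),plus(y,0)).
Delete trivial equation 6 = 6.
Decompose pair/2: f(pair(0,0),0) = f(x2,0),  pair(a,3) = pair(a,3).
Decompose f/2: pair(0,0) = x2,  0 = 0.
Bind x2 := pair(0,0); substituting into the one remaining equation that mentions x2 gives: plus(pair(nil,6),plus(g(plus(pair(0,0),pair(0,0))),0)) = plus(pair(nil,6),plus(y,0)). Substituting into the earlier binding gives t := pair(0,0).
Delete trivial equation 0 = 0.
Delete trivial equation pair(a,3) = pair(a,3).
Decompose plus/2: pair(nil,6) = pair(nil,6),  plus(g(plus(pair(0,0),pair(0,0))),0) = plus(y,0).
Delete trivial equation pair(nil,6) = pair(nil,6).
Decompose plus/2: g(plus(pair(0,0),pair(0,0))) = y,  0 = 0.
Bind y := g(plus(pair(0,0),pair(0,0))); no other remaining equation mentions y.
Delete trivial equation 0 = 0.
MGU = { x -> pair(0,0), t -> pair(0,0), x2 -> pair(0,0), y -> g(plus(pair(0,0),pair(0,0))) }, so y -> g(plus(pair(0,0),pair(0,0))).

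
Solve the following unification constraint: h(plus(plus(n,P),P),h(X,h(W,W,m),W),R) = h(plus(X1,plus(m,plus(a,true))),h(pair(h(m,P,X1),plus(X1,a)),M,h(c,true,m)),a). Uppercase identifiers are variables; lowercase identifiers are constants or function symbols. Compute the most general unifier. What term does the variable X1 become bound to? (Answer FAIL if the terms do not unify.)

plus(n,plus(m,plus(a,true)))

Decompose h/3: plus(plus(n,P),P) = plus(X1,plus(m,plus(a,true))),  h(X,h(W,W,m),W) = h(pair(h(m,P,X1),plus(X1,a)),M,h(c,true,m)),  R = a.
Decompose plus/2: plus(n,P) = X1,  P = plus(m,plus(a,true)).
Bind X1 := plus(n,P); substituting into the one remaining equation that mentions X1 gives: h(X,h(W,W,m),W) = h(pair(h(m,P,plus(n,P)),plus(plus(n,P),a)),M,h(c,true,m)).
Bind P := plus(m,plus(a,true)); substituting into the one remaining equation that mentions P gives: h(X,h(W,W,m),W) = h(pair(h(m,plus(m,plus(a,true)),plus(n,plus(m,plus(a,true)))),plus(plus(n,plus(m,plus(a,true))),a)),M,h(c,true,m)). Substituting into the earlier binding gives X1 := plus(n,plus(m,plus(a,true))).
Decompose h/3: X = pair(h(m,plus(m,plus(a,true)),plus(n,plus(m,plus(a,true)))),plus(plus(n,plus(m,plus(a,true))),a)),  h(W,W,m) = M,  W = h(c,true,m).
Bind X := pair(h(m,plus(m,plus(a,true)),plus(n,plus(m,plus(a,true)))),plus(plus(n,plus(m,plus(a,true))),a)); no other remaining equation mentions X.
Bind M := h(W,W,m); no other remaining equation mentions M.
Bind W := h(c,true,m); no other remaining equation mentions W. Substituting into the earlier binding gives M := h(h(c,true,m),h(c,true,m),m).
Bind R := a.
MGU = { X1 := plus(n,plus(m,plus(a,true))), P := plus(m,plus(a,true)), X := pair(h(m,plus(m,plus(a,true)),plus(n,plus(m,plus(a,true)))),plus(plus(n,plus(m,plus(a,true))),a)), M := h(h(c,true,m),h(c,true,m),m), W := h(c,true,m), R := a }, so X1 := plus(n,plus(m,plus(a,true))).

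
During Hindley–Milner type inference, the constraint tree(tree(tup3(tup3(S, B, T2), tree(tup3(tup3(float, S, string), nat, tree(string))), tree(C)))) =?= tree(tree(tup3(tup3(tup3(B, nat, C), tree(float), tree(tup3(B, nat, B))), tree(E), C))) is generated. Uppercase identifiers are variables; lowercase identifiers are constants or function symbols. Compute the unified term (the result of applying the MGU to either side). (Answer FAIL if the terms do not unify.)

Decompose tree/1: tree(tup3(tup3(S, B, T2), tree(tup3(tup3(float, S, string), nat, tree(string))), tree(C))) =?= tree(tup3(tup3(tup3(B, nat, C), tree(float), tree(tup3(B, nat, B))), tree(E), C)).
Decompose tree/1: tup3(tup3(S, B, T2), tree(tup3(tup3(float, S, string), nat, tree(string))), tree(C)) =?= tup3(tup3(tup3(B, nat, C), tree(float), tree(tup3(B, nat, B))), tree(E), C).
Decompose tup3/3: tup3(S, B, T2) =?= tup3(tup3(B, nat, C), tree(float), tree(tup3(B, nat, B))),  tree(tup3(tup3(float, S, string), nat, tree(string))) =?= tree(E),  tree(C) =?= C.
Decompose tup3/3: S =?= tup3(B, nat, C),  B =?= tree(float),  T2 =?= tree(tup3(B, nat, B)).
Bind S := tup3(B, nat, C); substituting into the one remaining equation that mentions S gives: tree(tup3(tup3(float, tup3(B, nat, C), string), nat, tree(string))) =?= tree(E).
Bind B := tree(float); substituting into the 2 remaining equations that mention B gives: T2 =?= tree(tup3(tree(float), nat, tree(float))),  tree(tup3(tup3(float, tup3(tree(float), nat, C), string), nat, tree(string))) =?= tree(E). Substituting into the earlier binding gives S := tup3(tree(float), nat, C).
Bind T2 := tree(tup3(tree(float), nat, tree(float))); no other remaining equation mentions T2.
Decompose tree/1: tup3(tup3(float, tup3(tree(float), nat, C), string), nat, tree(string)) =?= E.
Bind E := tup3(tup3(float, tup3(tree(float), nat, C), string), nat, tree(string)); no other remaining equation mentions E.
Occurs check fails: C occurs in tree(C); the equation C =?= tree(C) has no finite solution.

FAIL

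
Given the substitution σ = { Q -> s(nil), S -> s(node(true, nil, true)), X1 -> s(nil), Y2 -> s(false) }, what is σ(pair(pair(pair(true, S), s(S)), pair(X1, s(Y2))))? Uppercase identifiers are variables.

Replace each occurrence of S with s(node(true, nil, true)).
Replace each occurrence of X1 with s(nil).
Replace each occurrence of Y2 with s(false).
Result: pair(pair(pair(true, s(node(true, nil, true))), s(s(node(true, nil, true)))), pair(s(nil), s(s(false)))).

pair(pair(pair(true, s(node(true, nil, true))), s(s(node(true, nil, true)))), pair(s(nil), s(s(false))))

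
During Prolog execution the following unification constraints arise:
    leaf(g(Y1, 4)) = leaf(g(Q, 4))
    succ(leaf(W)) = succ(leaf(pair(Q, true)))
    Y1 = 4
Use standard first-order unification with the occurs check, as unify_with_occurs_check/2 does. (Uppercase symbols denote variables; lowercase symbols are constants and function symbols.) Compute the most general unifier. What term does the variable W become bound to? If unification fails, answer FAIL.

Decompose leaf/1: g(Y1, 4) = g(Q, 4).
Decompose g/2: Y1 = Q,  4 = 4.
Bind Y1 := Q; substituting into the one remaining equation that mentions Y1 gives: Q = 4.
Delete trivial equation 4 = 4.
Decompose succ/1: leaf(W) = leaf(pair(Q, true)).
Decompose leaf/1: W = pair(Q, true).
Bind W := pair(Q, true); no other remaining equation mentions W.
Bind Q := 4. Substituting into the earlier bindings gives Y1 := 4, W := pair(4, true).
MGU = { Y1 = 4, W = pair(4, true), Q = 4 }, so W = pair(4, true).

pair(4, true)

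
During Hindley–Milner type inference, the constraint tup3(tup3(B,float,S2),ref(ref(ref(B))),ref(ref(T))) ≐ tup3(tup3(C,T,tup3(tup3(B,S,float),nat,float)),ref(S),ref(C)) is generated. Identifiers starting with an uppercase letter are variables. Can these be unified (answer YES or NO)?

Decompose tup3/3: tup3(B,float,S2) ≐ tup3(C,T,tup3(tup3(B,S,float),nat,float)),  ref(ref(ref(B))) ≐ ref(S),  ref(ref(T)) ≐ ref(C).
Decompose tup3/3: B ≐ C,  float ≐ T,  S2 ≐ tup3(tup3(B,S,float),nat,float).
Bind B := C; substituting into the 2 remaining equations that mention B gives: S2 ≐ tup3(tup3(C,S,float),nat,float),  ref(ref(ref(C))) ≐ ref(S).
Bind T := float; substituting into the one remaining equation that mentions T gives: ref(ref(float)) ≐ ref(C).
Bind S2 := tup3(tup3(C,S,float),nat,float); no other remaining equation mentions S2.
Decompose ref/1: ref(ref(C)) ≐ S.
Bind S := ref(ref(C)); no other remaining equation mentions S. Substituting into the earlier binding gives S2 := tup3(tup3(C,ref(ref(C)),float),nat,float).
Decompose ref/1: ref(float) ≐ C.
Bind C := ref(float). Substituting into the earlier bindings gives B := ref(float), S2 := tup3(tup3(ref(float),ref(ref(ref(float))),float),nat,float), S := ref(ref(ref(float))).
No equations remain and no clash or occurs-check failure arose, so a unifier exists.

YES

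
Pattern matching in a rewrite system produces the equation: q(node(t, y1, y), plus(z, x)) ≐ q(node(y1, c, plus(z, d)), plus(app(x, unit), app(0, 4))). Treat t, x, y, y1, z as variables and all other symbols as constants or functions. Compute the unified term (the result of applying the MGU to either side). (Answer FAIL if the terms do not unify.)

Decompose q/2: node(t, y1, y) ≐ node(y1, c, plus(z, d)),  plus(z, x) ≐ plus(app(x, unit), app(0, 4)).
Decompose node/3: t ≐ y1,  y1 ≐ c,  y ≐ plus(z, d).
Bind t := y1; no other remaining equation mentions t.
Bind y1 := c; no other remaining equation mentions y1. Substituting into the earlier binding gives t := c.
Bind y := plus(z, d); no other remaining equation mentions y.
Decompose plus/2: z ≐ app(x, unit),  x ≐ app(0, 4).
Bind z := app(x, unit); no other remaining equation mentions z. Substituting into the earlier binding gives y := plus(app(x, unit), d).
Bind x := app(0, 4). Substituting into the earlier bindings gives y := plus(app(app(0, 4), unit), d), z := app(app(0, 4), unit).
Applying the MGU to either side gives q(node(c, c, plus(app(app(0, 4), unit), d)), plus(app(app(0, 4), unit), app(0, 4))).

q(node(c, c, plus(app(app(0, 4), unit), d)), plus(app(app(0, 4), unit), app(0, 4)))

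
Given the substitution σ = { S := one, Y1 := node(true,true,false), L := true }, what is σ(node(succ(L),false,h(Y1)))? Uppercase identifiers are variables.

node(succ(true),false,h(node(true,true,false)))

Replace each occurrence of Y1 with node(true,true,false).
Replace each occurrence of L with true.
Result: node(succ(true),false,h(node(true,true,false))).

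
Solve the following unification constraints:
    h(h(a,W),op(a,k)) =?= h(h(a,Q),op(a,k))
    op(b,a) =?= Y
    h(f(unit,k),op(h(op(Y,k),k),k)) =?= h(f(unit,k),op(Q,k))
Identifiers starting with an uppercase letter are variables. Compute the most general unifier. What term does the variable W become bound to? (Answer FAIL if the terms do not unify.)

h(op(op(b,a),k),k)

Decompose h/2: h(a,W) =?= h(a,Q),  op(a,k) =?= op(a,k).
Decompose h/2: a =?= a,  W =?= Q.
Delete trivial equation a =?= a.
Bind W := Q; no other remaining equation mentions W.
Delete trivial equation op(a,k) =?= op(a,k).
Bind Y := op(b,a); substituting into the remaining equation gives: h(f(unit,k),op(h(op(op(b,a),k),k),k)) =?= h(f(unit,k),op(Q,k)).
Decompose h/2: f(unit,k) =?= f(unit,k),  op(h(op(op(b,a),k),k),k) =?= op(Q,k).
Delete trivial equation f(unit,k) =?= f(unit,k).
Decompose op/2: h(op(op(b,a),k),k) =?= Q,  k =?= k.
Bind Q := h(op(op(b,a),k),k); no other remaining equation mentions Q. Substituting into the earlier binding gives W := h(op(op(b,a),k),k).
Delete trivial equation k =?= k.
MGU = { W := h(op(op(b,a),k),k), Y := op(b,a), Q := h(op(op(b,a),k),k) }, so W := h(op(op(b,a),k),k).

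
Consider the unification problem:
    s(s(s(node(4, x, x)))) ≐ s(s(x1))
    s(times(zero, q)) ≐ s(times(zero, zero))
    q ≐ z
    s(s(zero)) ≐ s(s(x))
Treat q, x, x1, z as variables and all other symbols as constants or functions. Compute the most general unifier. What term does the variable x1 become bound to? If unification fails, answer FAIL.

s(node(4, zero, zero))

Decompose s/1: s(s(node(4, x, x))) ≐ s(x1).
Decompose s/1: s(node(4, x, x)) ≐ x1.
Bind x1 := s(node(4, x, x)); no other remaining equation mentions x1.
Decompose s/1: times(zero, q) ≐ times(zero, zero).
Decompose times/2: zero ≐ zero,  q ≐ zero.
Delete trivial equation zero ≐ zero.
Bind q := zero; substituting into the one remaining equation that mentions q gives: zero ≐ z.
Bind z := zero; no other remaining equation mentions z.
Decompose s/1: s(zero) ≐ s(x).
Decompose s/1: zero ≐ x.
Bind x := zero. Substituting into the earlier binding gives x1 := s(node(4, zero, zero)).
MGU = { x1 := s(node(4, zero, zero)), q := zero, z := zero, x := zero }, so x1 := s(node(4, zero, zero)).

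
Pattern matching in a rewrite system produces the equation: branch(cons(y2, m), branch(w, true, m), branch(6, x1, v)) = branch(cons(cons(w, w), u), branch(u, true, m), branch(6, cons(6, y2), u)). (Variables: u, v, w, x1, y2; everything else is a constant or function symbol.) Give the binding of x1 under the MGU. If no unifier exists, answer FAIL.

cons(6, cons(m, m))

Decompose branch/3: cons(y2, m) = cons(cons(w, w), u),  branch(w, true, m) = branch(u, true, m),  branch(6, x1, v) = branch(6, cons(6, y2), u).
Decompose cons/2: y2 = cons(w, w),  m = u.
Bind y2 := cons(w, w); substituting into the one remaining equation that mentions y2 gives: branch(6, x1, v) = branch(6, cons(6, cons(w, w)), u).
Bind u := m; substituting into the remaining equations gives: branch(w, true, m) = branch(m, true, m),  branch(6, x1, v) = branch(6, cons(6, cons(w, w)), m).
Decompose branch/3: w = m,  true = true,  m = m.
Bind w := m; substituting into the one remaining equation that mentions w gives: branch(6, x1, v) = branch(6, cons(6, cons(m, m)), m). Substituting into the earlier binding gives y2 := cons(m, m).
Delete trivial equation true = true.
Delete trivial equation m = m.
Decompose branch/3: 6 = 6,  x1 = cons(6, cons(m, m)),  v = m.
Delete trivial equation 6 = 6.
Bind x1 := cons(6, cons(m, m)); no other remaining equation mentions x1.
Bind v := m.
MGU = { y2 := cons(m, m), u := m, w := m, x1 := cons(6, cons(m, m)), v := m }, so x1 := cons(6, cons(m, m)).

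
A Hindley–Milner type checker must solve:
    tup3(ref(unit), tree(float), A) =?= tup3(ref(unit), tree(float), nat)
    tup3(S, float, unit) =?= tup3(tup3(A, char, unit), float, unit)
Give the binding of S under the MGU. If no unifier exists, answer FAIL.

Decompose tup3/3: ref(unit) =?= ref(unit),  tree(float) =?= tree(float),  A =?= nat.
Delete trivial equation ref(unit) =?= ref(unit).
Delete trivial equation tree(float) =?= tree(float).
Bind A := nat; substituting into the remaining equation gives: tup3(S, float, unit) =?= tup3(tup3(nat, char, unit), float, unit).
Decompose tup3/3: S =?= tup3(nat, char, unit),  float =?= float,  unit =?= unit.
Bind S := tup3(nat, char, unit); no other remaining equation mentions S.
Delete trivial equation float =?= float.
Delete trivial equation unit =?= unit.
MGU = { A -> nat, S -> tup3(nat, char, unit) }, so S -> tup3(nat, char, unit).

tup3(nat, char, unit)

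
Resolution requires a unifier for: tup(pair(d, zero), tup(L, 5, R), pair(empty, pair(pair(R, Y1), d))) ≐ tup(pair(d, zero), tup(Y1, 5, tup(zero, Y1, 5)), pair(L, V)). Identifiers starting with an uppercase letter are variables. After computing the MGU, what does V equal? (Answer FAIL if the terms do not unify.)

Decompose tup/3: pair(d, zero) ≐ pair(d, zero),  tup(L, 5, R) ≐ tup(Y1, 5, tup(zero, Y1, 5)),  pair(empty, pair(pair(R, Y1), d)) ≐ pair(L, V).
Delete trivial equation pair(d, zero) ≐ pair(d, zero).
Decompose tup/3: L ≐ Y1,  5 ≐ 5,  R ≐ tup(zero, Y1, 5).
Bind L := Y1; substituting into the one remaining equation that mentions L gives: pair(empty, pair(pair(R, Y1), d)) ≐ pair(Y1, V).
Delete trivial equation 5 ≐ 5.
Bind R := tup(zero, Y1, 5); substituting into the remaining equation gives: pair(empty, pair(pair(tup(zero, Y1, 5), Y1), d)) ≐ pair(Y1, V).
Decompose pair/2: empty ≐ Y1,  pair(pair(tup(zero, Y1, 5), Y1), d) ≐ V.
Bind Y1 := empty; substituting into the remaining equation gives: pair(pair(tup(zero, empty, 5), empty), d) ≐ V. Substituting into the earlier bindings gives L := empty, R := tup(zero, empty, 5).
Bind V := pair(pair(tup(zero, empty, 5), empty), d).
MGU = { L ↦ empty, R ↦ tup(zero, empty, 5), Y1 ↦ empty, V ↦ pair(pair(tup(zero, empty, 5), empty), d) }, so V ↦ pair(pair(tup(zero, empty, 5), empty), d).

pair(pair(tup(zero, empty, 5), empty), d)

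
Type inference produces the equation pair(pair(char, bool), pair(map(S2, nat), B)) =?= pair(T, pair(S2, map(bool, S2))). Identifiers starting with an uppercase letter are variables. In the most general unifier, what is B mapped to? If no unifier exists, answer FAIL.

Decompose pair/2: pair(char, bool) =?= T,  pair(map(S2, nat), B) =?= pair(S2, map(bool, S2)).
Bind T := pair(char, bool); no other remaining equation mentions T.
Decompose pair/2: map(S2, nat) =?= S2,  B =?= map(bool, S2).
Occurs check fails: S2 occurs in map(S2, nat); the equation S2 =?= map(S2, nat) has no finite solution.

FAIL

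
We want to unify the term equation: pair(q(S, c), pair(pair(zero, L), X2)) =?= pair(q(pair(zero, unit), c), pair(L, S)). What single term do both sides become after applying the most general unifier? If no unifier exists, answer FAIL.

Decompose pair/2: q(S, c) =?= q(pair(zero, unit), c),  pair(pair(zero, L), X2) =?= pair(L, S).
Decompose q/2: S =?= pair(zero, unit),  c =?= c.
Bind S := pair(zero, unit); substituting into the one remaining equation that mentions S gives: pair(pair(zero, L), X2) =?= pair(L, pair(zero, unit)).
Delete trivial equation c =?= c.
Decompose pair/2: pair(zero, L) =?= L,  X2 =?= pair(zero, unit).
Occurs check fails: L occurs in pair(zero, L); the equation L =?= pair(zero, L) has no finite solution.

FAIL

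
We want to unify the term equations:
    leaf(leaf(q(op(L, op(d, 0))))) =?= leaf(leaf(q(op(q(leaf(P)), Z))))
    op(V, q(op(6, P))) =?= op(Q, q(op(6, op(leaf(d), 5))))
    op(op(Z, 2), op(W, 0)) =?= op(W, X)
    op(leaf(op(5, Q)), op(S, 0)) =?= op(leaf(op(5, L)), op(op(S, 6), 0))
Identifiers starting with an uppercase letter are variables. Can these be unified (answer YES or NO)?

Decompose leaf/1: leaf(q(op(L, op(d, 0)))) =?= leaf(q(op(q(leaf(P)), Z))).
Decompose leaf/1: q(op(L, op(d, 0))) =?= q(op(q(leaf(P)), Z)).
Decompose q/1: op(L, op(d, 0)) =?= op(q(leaf(P)), Z).
Decompose op/2: L =?= q(leaf(P)),  op(d, 0) =?= Z.
Bind L := q(leaf(P)); substituting into the one remaining equation that mentions L gives: op(leaf(op(5, Q)), op(S, 0)) =?= op(leaf(op(5, q(leaf(P)))), op(op(S, 6), 0)).
Bind Z := op(d, 0); substituting into the one remaining equation that mentions Z gives: op(op(op(d, 0), 2), op(W, 0)) =?= op(W, X).
Decompose op/2: V =?= Q,  q(op(6, P)) =?= q(op(6, op(leaf(d), 5))).
Bind V := Q; no other remaining equation mentions V.
Decompose q/1: op(6, P) =?= op(6, op(leaf(d), 5)).
Decompose op/2: 6 =?= 6,  P =?= op(leaf(d), 5).
Delete trivial equation 6 =?= 6.
Bind P := op(leaf(d), 5); substituting into the one remaining equation that mentions P gives: op(leaf(op(5, Q)), op(S, 0)) =?= op(leaf(op(5, q(leaf(op(leaf(d), 5))))), op(op(S, 6), 0)). Substituting into the earlier binding gives L := q(leaf(op(leaf(d), 5))).
Decompose op/2: op(op(d, 0), 2) =?= W,  op(W, 0) =?= X.
Bind W := op(op(d, 0), 2); substituting into the one remaining equation that mentions W gives: op(op(op(d, 0), 2), 0) =?= X.
Bind X := op(op(op(d, 0), 2), 0); no other remaining equation mentions X.
Decompose op/2: leaf(op(5, Q)) =?= leaf(op(5, q(leaf(op(leaf(d), 5))))),  op(S, 0) =?= op(op(S, 6), 0).
Decompose leaf/1: op(5, Q) =?= op(5, q(leaf(op(leaf(d), 5)))).
Decompose op/2: 5 =?= 5,  Q =?= q(leaf(op(leaf(d), 5))).
Delete trivial equation 5 =?= 5.
Bind Q := q(leaf(op(leaf(d), 5))); no other remaining equation mentions Q. Substituting into the earlier binding gives V := q(leaf(op(leaf(d), 5))).
Decompose op/2: S =?= op(S, 6),  0 =?= 0.
Occurs check fails: S occurs in op(S, 6); the equation S =?= op(S, 6) has no finite solution.

NO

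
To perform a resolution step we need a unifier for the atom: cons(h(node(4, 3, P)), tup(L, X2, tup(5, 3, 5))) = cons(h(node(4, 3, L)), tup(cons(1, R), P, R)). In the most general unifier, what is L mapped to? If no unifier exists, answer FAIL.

Decompose cons/2: h(node(4, 3, P)) = h(node(4, 3, L)),  tup(L, X2, tup(5, 3, 5)) = tup(cons(1, R), P, R).
Decompose h/1: node(4, 3, P) = node(4, 3, L).
Decompose node/3: 4 = 4,  3 = 3,  P = L.
Delete trivial equation 4 = 4.
Delete trivial equation 3 = 3.
Bind P := L; substituting into the remaining equation gives: tup(L, X2, tup(5, 3, 5)) = tup(cons(1, R), L, R).
Decompose tup/3: L = cons(1, R),  X2 = L,  tup(5, 3, 5) = R.
Bind L := cons(1, R); substituting into the one remaining equation that mentions L gives: X2 = cons(1, R). Substituting into the earlier binding gives P := cons(1, R).
Bind X2 := cons(1, R); no other remaining equation mentions X2.
Bind R := tup(5, 3, 5). Substituting into the earlier bindings gives P := cons(1, tup(5, 3, 5)), L := cons(1, tup(5, 3, 5)), X2 := cons(1, tup(5, 3, 5)).
MGU = { P := cons(1, tup(5, 3, 5)), L := cons(1, tup(5, 3, 5)), X2 := cons(1, tup(5, 3, 5)), R := tup(5, 3, 5) }, so L := cons(1, tup(5, 3, 5)).

cons(1, tup(5, 3, 5))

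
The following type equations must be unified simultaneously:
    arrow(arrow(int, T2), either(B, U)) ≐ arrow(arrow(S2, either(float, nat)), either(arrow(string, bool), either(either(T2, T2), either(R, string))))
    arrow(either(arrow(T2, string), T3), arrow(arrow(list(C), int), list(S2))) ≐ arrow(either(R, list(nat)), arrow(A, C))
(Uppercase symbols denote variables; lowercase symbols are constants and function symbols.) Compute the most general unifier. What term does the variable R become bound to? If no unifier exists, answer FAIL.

Decompose arrow/2: arrow(int, T2) ≐ arrow(S2, either(float, nat)),  either(B, U) ≐ either(arrow(string, bool), either(either(T2, T2), either(R, string))).
Decompose arrow/2: int ≐ S2,  T2 ≐ either(float, nat).
Bind S2 := int; substituting into the one remaining equation that mentions S2 gives: arrow(either(arrow(T2, string), T3), arrow(arrow(list(C), int), list(int))) ≐ arrow(either(R, list(nat)), arrow(A, C)).
Bind T2 := either(float, nat); substituting into the remaining equations gives: either(B, U) ≐ either(arrow(string, bool), either(either(either(float, nat), either(float, nat)), either(R, string))),  arrow(either(arrow(either(float, nat), string), T3), arrow(arrow(list(C), int), list(int))) ≐ arrow(either(R, list(nat)), arrow(A, C)).
Decompose either/2: B ≐ arrow(string, bool),  U ≐ either(either(either(float, nat), either(float, nat)), either(R, string)).
Bind B := arrow(string, bool); no other remaining equation mentions B.
Bind U := either(either(either(float, nat), either(float, nat)), either(R, string)); no other remaining equation mentions U.
Decompose arrow/2: either(arrow(either(float, nat), string), T3) ≐ either(R, list(nat)),  arrow(arrow(list(C), int), list(int)) ≐ arrow(A, C).
Decompose either/2: arrow(either(float, nat), string) ≐ R,  T3 ≐ list(nat).
Bind R := arrow(either(float, nat), string); no other remaining equation mentions R. Substituting into the earlier binding gives U := either(either(either(float, nat), either(float, nat)), either(arrow(either(float, nat), string), string)).
Bind T3 := list(nat); no other remaining equation mentions T3.
Decompose arrow/2: arrow(list(C), int) ≐ A,  list(int) ≐ C.
Bind A := arrow(list(C), int); no other remaining equation mentions A.
Bind C := list(int). Substituting into the earlier binding gives A := arrow(list(list(int)), int).
MGU = { S2 := int, T2 := either(float, nat), B := arrow(string, bool), U := either(either(either(float, nat), either(float, nat)), either(arrow(either(float, nat), string), string)), R := arrow(either(float, nat), string), T3 := list(nat), A := arrow(list(list(int)), int), C := list(int) }, so R := arrow(either(float, nat), string).

arrow(either(float, nat), string)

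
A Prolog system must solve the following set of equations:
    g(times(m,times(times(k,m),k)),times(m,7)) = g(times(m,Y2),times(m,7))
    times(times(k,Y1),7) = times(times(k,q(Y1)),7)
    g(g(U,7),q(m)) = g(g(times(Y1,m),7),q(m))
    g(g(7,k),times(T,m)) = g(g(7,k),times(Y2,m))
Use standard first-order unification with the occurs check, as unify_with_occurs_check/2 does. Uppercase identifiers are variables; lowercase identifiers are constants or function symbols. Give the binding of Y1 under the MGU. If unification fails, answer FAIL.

FAIL

Decompose g/2: times(m,times(times(k,m),k)) = times(m,Y2),  times(m,7) = times(m,7).
Decompose times/2: m = m,  times(times(k,m),k) = Y2.
Delete trivial equation m = m.
Bind Y2 := times(times(k,m),k); substituting into the one remaining equation that mentions Y2 gives: g(g(7,k),times(T,m)) = g(g(7,k),times(times(times(k,m),k),m)).
Delete trivial equation times(m,7) = times(m,7).
Decompose times/2: times(k,Y1) = times(k,q(Y1)),  7 = 7.
Decompose times/2: k = k,  Y1 = q(Y1).
Delete trivial equation k = k.
Occurs check fails: Y1 occurs in q(Y1); the equation Y1 = q(Y1) has no finite solution.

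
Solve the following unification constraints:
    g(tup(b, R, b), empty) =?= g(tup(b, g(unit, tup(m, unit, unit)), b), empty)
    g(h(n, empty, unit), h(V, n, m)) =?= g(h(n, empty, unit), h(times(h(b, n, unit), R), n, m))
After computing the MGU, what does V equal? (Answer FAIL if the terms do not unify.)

Decompose g/2: tup(b, R, b) =?= tup(b, g(unit, tup(m, unit, unit)), b),  empty =?= empty.
Decompose tup/3: b =?= b,  R =?= g(unit, tup(m, unit, unit)),  b =?= b.
Delete trivial equation b =?= b.
Bind R := g(unit, tup(m, unit, unit)); substituting into the one remaining equation that mentions R gives: g(h(n, empty, unit), h(V, n, m)) =?= g(h(n, empty, unit), h(times(h(b, n, unit), g(unit, tup(m, unit, unit))), n, m)).
Delete trivial equation b =?= b.
Delete trivial equation empty =?= empty.
Decompose g/2: h(n, empty, unit) =?= h(n, empty, unit),  h(V, n, m) =?= h(times(h(b, n, unit), g(unit, tup(m, unit, unit))), n, m).
Delete trivial equation h(n, empty, unit) =?= h(n, empty, unit).
Decompose h/3: V =?= times(h(b, n, unit), g(unit, tup(m, unit, unit))),  n =?= n,  m =?= m.
Bind V := times(h(b, n, unit), g(unit, tup(m, unit, unit))); no other remaining equation mentions V.
Delete trivial equation n =?= n.
Delete trivial equation m =?= m.
MGU = { R := g(unit, tup(m, unit, unit)), V := times(h(b, n, unit), g(unit, tup(m, unit, unit))) }, so V := times(h(b, n, unit), g(unit, tup(m, unit, unit))).

times(h(b, n, unit), g(unit, tup(m, unit, unit)))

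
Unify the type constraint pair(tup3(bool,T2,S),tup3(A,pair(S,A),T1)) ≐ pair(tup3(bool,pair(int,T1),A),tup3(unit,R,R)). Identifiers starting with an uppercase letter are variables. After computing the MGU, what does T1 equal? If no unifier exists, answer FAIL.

Decompose pair/2: tup3(bool,T2,S) ≐ tup3(bool,pair(int,T1),A),  tup3(A,pair(S,A),T1) ≐ tup3(unit,R,R).
Decompose tup3/3: bool ≐ bool,  T2 ≐ pair(int,T1),  S ≐ A.
Delete trivial equation bool ≐ bool.
Bind T2 := pair(int,T1); no other remaining equation mentions T2.
Bind S := A; substituting into the remaining equation gives: tup3(A,pair(A,A),T1) ≐ tup3(unit,R,R).
Decompose tup3/3: A ≐ unit,  pair(A,A) ≐ R,  T1 ≐ R.
Bind A := unit; substituting into the one remaining equation that mentions A gives: pair(unit,unit) ≐ R. Substituting into the earlier binding gives S := unit.
Bind R := pair(unit,unit); substituting into the remaining equation gives: T1 ≐ pair(unit,unit).
Bind T1 := pair(unit,unit). Substituting into the earlier binding gives T2 := pair(int,pair(unit,unit)).
MGU = { T2 := pair(int,pair(unit,unit)), S := unit, A := unit, R := pair(unit,unit), T1 := pair(unit,unit) }, so T1 := pair(unit,unit).

pair(unit,unit)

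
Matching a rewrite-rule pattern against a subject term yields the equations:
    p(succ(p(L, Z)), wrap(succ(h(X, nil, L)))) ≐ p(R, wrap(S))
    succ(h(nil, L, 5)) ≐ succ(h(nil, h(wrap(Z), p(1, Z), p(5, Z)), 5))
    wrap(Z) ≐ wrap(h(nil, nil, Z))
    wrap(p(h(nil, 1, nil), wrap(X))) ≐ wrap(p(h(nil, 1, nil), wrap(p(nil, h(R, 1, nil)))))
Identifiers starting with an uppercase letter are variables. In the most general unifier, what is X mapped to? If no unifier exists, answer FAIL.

FAIL

Decompose p/2: succ(p(L, Z)) ≐ R,  wrap(succ(h(X, nil, L))) ≐ wrap(S).
Bind R := succ(p(L, Z)); substituting into the one remaining equation that mentions R gives: wrap(p(h(nil, 1, nil), wrap(X))) ≐ wrap(p(h(nil, 1, nil), wrap(p(nil, h(succ(p(L, Z)), 1, nil))))).
Decompose wrap/1: succ(h(X, nil, L)) ≐ S.
Bind S := succ(h(X, nil, L)); no other remaining equation mentions S.
Decompose succ/1: h(nil, L, 5) ≐ h(nil, h(wrap(Z), p(1, Z), p(5, Z)), 5).
Decompose h/3: nil ≐ nil,  L ≐ h(wrap(Z), p(1, Z), p(5, Z)),  5 ≐ 5.
Delete trivial equation nil ≐ nil.
Bind L := h(wrap(Z), p(1, Z), p(5, Z)); substituting into the one remaining equation that mentions L gives: wrap(p(h(nil, 1, nil), wrap(X))) ≐ wrap(p(h(nil, 1, nil), wrap(p(nil, h(succ(p(h(wrap(Z), p(1, Z), p(5, Z)), Z)), 1, nil))))). Substituting into the earlier bindings gives R := succ(p(h(wrap(Z), p(1, Z), p(5, Z)), Z)), S := succ(h(X, nil, h(wrap(Z), p(1, Z), p(5, Z)))).
Delete trivial equation 5 ≐ 5.
Decompose wrap/1: Z ≐ h(nil, nil, Z).
Occurs check fails: Z occurs in h(nil, nil, Z); the equation Z ≐ h(nil, nil, Z) has no finite solution.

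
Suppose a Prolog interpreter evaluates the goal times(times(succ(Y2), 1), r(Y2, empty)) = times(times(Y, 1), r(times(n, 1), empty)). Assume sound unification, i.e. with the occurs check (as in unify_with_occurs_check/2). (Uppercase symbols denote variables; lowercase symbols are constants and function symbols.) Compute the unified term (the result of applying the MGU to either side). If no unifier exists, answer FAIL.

times(times(succ(times(n, 1)), 1), r(times(n, 1), empty))

Decompose times/2: times(succ(Y2), 1) = times(Y, 1),  r(Y2, empty) = r(times(n, 1), empty).
Decompose times/2: succ(Y2) = Y,  1 = 1.
Bind Y := succ(Y2); no other remaining equation mentions Y.
Delete trivial equation 1 = 1.
Decompose r/2: Y2 = times(n, 1),  empty = empty.
Bind Y2 := times(n, 1); no other remaining equation mentions Y2. Substituting into the earlier binding gives Y := succ(times(n, 1)).
Delete trivial equation empty = empty.
Applying the MGU to either side gives times(times(succ(times(n, 1)), 1), r(times(n, 1), empty)).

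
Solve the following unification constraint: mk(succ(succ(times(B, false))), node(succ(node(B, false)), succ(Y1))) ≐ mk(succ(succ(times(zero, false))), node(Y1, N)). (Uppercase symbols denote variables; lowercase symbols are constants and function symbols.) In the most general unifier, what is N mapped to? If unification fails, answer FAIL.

succ(succ(node(zero, false)))

Decompose mk/2: succ(succ(times(B, false))) ≐ succ(succ(times(zero, false))),  node(succ(node(B, false)), succ(Y1)) ≐ node(Y1, N).
Decompose succ/1: succ(times(B, false)) ≐ succ(times(zero, false)).
Decompose succ/1: times(B, false) ≐ times(zero, false).
Decompose times/2: B ≐ zero,  false ≐ false.
Bind B := zero; substituting into the one remaining equation that mentions B gives: node(succ(node(zero, false)), succ(Y1)) ≐ node(Y1, N).
Delete trivial equation false ≐ false.
Decompose node/2: succ(node(zero, false)) ≐ Y1,  succ(Y1) ≐ N.
Bind Y1 := succ(node(zero, false)); substituting into the remaining equation gives: succ(succ(node(zero, false))) ≐ N.
Bind N := succ(succ(node(zero, false))).
MGU = { B -> zero, Y1 -> succ(node(zero, false)), N -> succ(succ(node(zero, false))) }, so N -> succ(succ(node(zero, false))).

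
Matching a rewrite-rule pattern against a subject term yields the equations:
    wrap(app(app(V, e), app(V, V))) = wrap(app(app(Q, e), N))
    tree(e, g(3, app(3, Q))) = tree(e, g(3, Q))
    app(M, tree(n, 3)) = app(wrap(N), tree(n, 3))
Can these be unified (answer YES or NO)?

Decompose wrap/1: app(app(V, e), app(V, V)) = app(app(Q, e), N).
Decompose app/2: app(V, e) = app(Q, e),  app(V, V) = N.
Decompose app/2: V = Q,  e = e.
Bind V := Q; substituting into the one remaining equation that mentions V gives: app(Q, Q) = N.
Delete trivial equation e = e.
Bind N := app(Q, Q); substituting into the one remaining equation that mentions N gives: app(M, tree(n, 3)) = app(wrap(app(Q, Q)), tree(n, 3)).
Decompose tree/2: e = e,  g(3, app(3, Q)) = g(3, Q).
Delete trivial equation e = e.
Decompose g/2: 3 = 3,  app(3, Q) = Q.
Delete trivial equation 3 = 3.
Occurs check fails: Q occurs in app(3, Q); the equation Q = app(3, Q) has no finite solution.

NO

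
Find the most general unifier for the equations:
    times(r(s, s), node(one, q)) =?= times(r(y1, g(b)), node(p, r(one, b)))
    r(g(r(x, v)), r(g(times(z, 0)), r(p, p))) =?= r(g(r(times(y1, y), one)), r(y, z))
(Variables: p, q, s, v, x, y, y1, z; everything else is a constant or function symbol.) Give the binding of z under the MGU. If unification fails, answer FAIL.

Decompose times/2: r(s, s) =?= r(y1, g(b)),  node(one, q) =?= node(p, r(one, b)).
Decompose r/2: s =?= y1,  s =?= g(b).
Bind s := y1; substituting into the one remaining equation that mentions s gives: y1 =?= g(b).
Bind y1 := g(b); substituting into the one remaining equation that mentions y1 gives: r(g(r(x, v)), r(g(times(z, 0)), r(p, p))) =?= r(g(r(times(g(b), y), one)), r(y, z)). Substituting into the earlier binding gives s := g(b).
Decompose node/2: one =?= p,  q =?= r(one, b).
Bind p := one; substituting into the one remaining equation that mentions p gives: r(g(r(x, v)), r(g(times(z, 0)), r(one, one))) =?= r(g(r(times(g(b), y), one)), r(y, z)).
Bind q := r(one, b); no other remaining equation mentions q.
Decompose r/2: g(r(x, v)) =?= g(r(times(g(b), y), one)),  r(g(times(z, 0)), r(one, one)) =?= r(y, z).
Decompose g/1: r(x, v) =?= r(times(g(b), y), one).
Decompose r/2: x =?= times(g(b), y),  v =?= one.
Bind x := times(g(b), y); no other remaining equation mentions x.
Bind v := one; no other remaining equation mentions v.
Decompose r/2: g(times(z, 0)) =?= y,  r(one, one) =?= z.
Bind y := g(times(z, 0)); no other remaining equation mentions y. Substituting into the earlier binding gives x := times(g(b), g(times(z, 0))).
Bind z := r(one, one). Substituting into the earlier bindings gives x := times(g(b), g(times(r(one, one), 0))), y := g(times(r(one, one), 0)).
MGU = { s ↦ g(b), y1 ↦ g(b), p ↦ one, q ↦ r(one, b), x ↦ times(g(b), g(times(r(one, one), 0))), v ↦ one, y ↦ g(times(r(one, one), 0)), z ↦ r(one, one) }, so z ↦ r(one, one).

r(one, one)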